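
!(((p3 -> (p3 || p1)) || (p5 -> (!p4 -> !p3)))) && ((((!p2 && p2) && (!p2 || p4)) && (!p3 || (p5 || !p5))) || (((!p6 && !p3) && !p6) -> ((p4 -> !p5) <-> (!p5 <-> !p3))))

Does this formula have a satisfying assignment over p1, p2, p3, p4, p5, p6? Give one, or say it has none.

Unsatisfiable — no assignment works.

The conjunct !(((p3 -> (p3 || p1)) || (p5 -> (!p4 -> !p3)))) is unsatisfiable on its own:
  p3 = True: this becomes !((True || (p5 -> p4))) = False.
  p3 = False: this becomes !((True || True)) = False.
So the whole conjunction is unsatisfiable.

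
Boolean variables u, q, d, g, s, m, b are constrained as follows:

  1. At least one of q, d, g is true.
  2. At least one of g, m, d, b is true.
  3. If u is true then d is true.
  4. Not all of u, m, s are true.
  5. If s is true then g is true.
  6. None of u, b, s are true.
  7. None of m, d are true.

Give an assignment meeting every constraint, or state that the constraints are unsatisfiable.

u = False, q = False, d = False, g = True, s = False, m = False, b = False

  (1) {q, d, g}: 1 true — at least one ✓
  (2) {g, m, d, b}: 1 true — at least one ✓
  (3) u=F ⇒ d: vacuous ✓
  (4) {u, m, s}: 0/3 true — not all ✓
  (5) s=F ⇒ g: vacuous ✓
  (6) {u, b, s}: 0 true — none ✓
  (7) {m, d}: 0 true — none ✓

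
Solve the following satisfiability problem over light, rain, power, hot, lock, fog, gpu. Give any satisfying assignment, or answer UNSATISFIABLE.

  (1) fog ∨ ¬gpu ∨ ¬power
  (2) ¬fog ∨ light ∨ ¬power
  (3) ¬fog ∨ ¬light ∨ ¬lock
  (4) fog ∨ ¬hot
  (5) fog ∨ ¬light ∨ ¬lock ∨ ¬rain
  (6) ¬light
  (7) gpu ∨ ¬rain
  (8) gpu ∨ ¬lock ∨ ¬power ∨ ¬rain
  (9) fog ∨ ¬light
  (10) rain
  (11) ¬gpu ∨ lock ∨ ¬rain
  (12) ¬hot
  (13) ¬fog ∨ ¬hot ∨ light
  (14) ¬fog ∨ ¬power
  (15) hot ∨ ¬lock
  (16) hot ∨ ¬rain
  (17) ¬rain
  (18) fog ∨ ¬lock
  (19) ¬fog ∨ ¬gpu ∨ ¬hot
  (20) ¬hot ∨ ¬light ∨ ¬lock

Unsatisfiable — no assignment works.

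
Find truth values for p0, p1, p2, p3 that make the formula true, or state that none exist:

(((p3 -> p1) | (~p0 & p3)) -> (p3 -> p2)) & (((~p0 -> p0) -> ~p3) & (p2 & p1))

p0: False, p1: True, p2: True, p3: True

  ((p3 -> p1) | (~p0 & p3)) -> (p3 -> p2) = True
    (p3 -> p1) | (~p0 & p3) = True
      p3 -> p1 = True
      ~p0 & p3 = True
        ~p0 = True
    p3 -> p2 = True
  ((~p0 -> p0) -> ~p3) & (p2 & p1) = True
    (~p0 -> p0) -> ~p3 = True
      ~p0 -> p0 = False
        ~p0 = True
      ~p3 = False
    p2 & p1 = True
Both conjuncts True, so the formula holds.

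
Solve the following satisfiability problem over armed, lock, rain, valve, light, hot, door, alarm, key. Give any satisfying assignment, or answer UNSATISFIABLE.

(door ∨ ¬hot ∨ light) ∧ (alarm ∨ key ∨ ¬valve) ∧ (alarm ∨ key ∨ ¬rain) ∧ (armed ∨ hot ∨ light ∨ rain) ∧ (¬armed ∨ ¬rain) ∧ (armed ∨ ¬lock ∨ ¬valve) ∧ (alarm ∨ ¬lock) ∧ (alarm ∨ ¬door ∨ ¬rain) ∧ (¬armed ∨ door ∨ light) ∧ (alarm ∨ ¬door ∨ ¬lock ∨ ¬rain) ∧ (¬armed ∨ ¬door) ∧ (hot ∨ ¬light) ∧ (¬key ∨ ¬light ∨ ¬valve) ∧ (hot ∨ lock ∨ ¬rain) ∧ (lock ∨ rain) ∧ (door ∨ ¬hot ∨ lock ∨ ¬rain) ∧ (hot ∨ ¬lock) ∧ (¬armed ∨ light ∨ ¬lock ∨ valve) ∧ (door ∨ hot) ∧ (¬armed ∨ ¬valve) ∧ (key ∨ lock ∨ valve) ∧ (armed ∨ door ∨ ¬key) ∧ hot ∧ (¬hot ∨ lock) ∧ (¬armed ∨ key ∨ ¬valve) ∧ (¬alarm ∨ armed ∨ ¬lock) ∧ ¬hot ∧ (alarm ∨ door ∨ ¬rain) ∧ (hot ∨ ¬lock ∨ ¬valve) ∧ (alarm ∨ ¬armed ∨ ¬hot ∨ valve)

Unsatisfiable

Case hot = True:
  Clause (¬hot) is falsified — contradiction.
Case hot = False:
  Clause (hot) is falsified — contradiction.
Both cases fail, so the formula is unsatisfiable.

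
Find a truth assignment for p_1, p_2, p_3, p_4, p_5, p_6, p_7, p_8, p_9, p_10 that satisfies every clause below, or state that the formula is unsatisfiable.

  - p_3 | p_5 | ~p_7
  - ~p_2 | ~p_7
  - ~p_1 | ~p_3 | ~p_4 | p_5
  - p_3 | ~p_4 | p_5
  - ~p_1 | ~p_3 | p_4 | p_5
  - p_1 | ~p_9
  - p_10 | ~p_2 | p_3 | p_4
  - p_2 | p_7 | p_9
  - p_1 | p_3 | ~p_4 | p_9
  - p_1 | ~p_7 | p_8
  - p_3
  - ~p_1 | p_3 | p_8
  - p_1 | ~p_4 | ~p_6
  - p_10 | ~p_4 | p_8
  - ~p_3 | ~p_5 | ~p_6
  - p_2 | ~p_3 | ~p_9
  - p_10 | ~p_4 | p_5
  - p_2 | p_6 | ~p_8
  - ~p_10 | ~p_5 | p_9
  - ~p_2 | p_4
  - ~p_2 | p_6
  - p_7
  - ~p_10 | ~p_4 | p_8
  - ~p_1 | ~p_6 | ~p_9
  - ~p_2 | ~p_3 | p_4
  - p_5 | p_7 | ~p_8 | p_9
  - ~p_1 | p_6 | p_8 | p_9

Unit clause (p_3) forces p_3 = True.
Unit clause (p_7) forces p_7 = True.
In (~p_2 | ~p_7) only ~p_2 is left, so p_2 = False.
In (p_2 | ~p_3 | ~p_9) only ~p_9 is left, so p_9 = False.
Set p_1 = False.
  then (p_1 | ~p_7 | p_8) forces p_8 = True.
  then (p_2 | p_6 | ~p_8) forces p_6 = True.
  then (p_1 | ~p_4 | ~p_6) forces p_4 = False.
  then (~p_3 | ~p_5 | ~p_6) forces p_5 = False.
Set p_10 = True.
All clauses satisfied.

p_1=F; p_2=F; p_3=T; p_4=F; p_5=F; p_6=T; p_7=T; p_8=T; p_9=F; p_10=T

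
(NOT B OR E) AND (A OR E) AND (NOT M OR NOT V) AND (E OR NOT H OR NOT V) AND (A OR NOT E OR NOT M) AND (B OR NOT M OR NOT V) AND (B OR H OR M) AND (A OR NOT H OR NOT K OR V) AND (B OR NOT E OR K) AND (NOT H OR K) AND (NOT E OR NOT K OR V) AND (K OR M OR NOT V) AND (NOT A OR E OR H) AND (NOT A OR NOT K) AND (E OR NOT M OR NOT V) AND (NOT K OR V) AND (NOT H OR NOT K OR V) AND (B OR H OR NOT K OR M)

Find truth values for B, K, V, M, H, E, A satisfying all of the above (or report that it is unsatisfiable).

B = True; K = True; V = True; M = False; H = False; E = True; A = False

Set B = True.
  then (NOT B OR E) forces E = True.
Set K = True.
  then (NOT E OR NOT K OR V) forces V = True.
  then (NOT A OR NOT K) forces A = False.
  then (NOT M OR NOT V) forces M = False.
Set H = False.
All clauses satisfied.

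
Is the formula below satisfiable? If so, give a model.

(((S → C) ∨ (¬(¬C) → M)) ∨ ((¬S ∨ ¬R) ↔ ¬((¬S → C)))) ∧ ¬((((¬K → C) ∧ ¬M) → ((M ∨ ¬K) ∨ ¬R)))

M: False; K: True; R: True; S: True; C: False

  ((S → C) ∨ (¬(¬C) → M)) ∨ ((¬S ∨ ¬R) ↔ ¬((¬S → C))) = True
    (S → C) ∨ (¬(¬C) → M) = True
      S → C = False
      ¬(¬C) → M = True
        ¬(¬C) = False
          ¬C = True
    (¬S ∨ ¬R) ↔ ¬((¬S → C)) = True
      ¬S ∨ ¬R = False
        ¬S = False
        ¬R = False
      ¬((¬S → C)) = False
        ¬S → C = True
          ¬S = False
  ¬((((¬K → C) ∧ ¬M) → ((M ∨ ¬K) ∨ ¬R))) = True
    ((¬K → C) ∧ ¬M) → ((M ∨ ¬K) ∨ ¬R) = False
      (¬K → C) ∧ ¬M = True
        ¬K → C = True
          ¬K = False
        ¬M = True
      (M ∨ ¬K) ∨ ¬R = False
        M ∨ ¬K = False
          ¬K = False
        ¬R = False
Both conjuncts True, so the formula holds.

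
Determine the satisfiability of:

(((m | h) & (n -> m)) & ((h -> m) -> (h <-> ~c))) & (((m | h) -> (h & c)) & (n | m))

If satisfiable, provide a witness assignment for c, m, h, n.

Case m = True: the formula simplifies to (h <-> ~c) & (h & c).
  c = True: simplifies to ~h & h.
    h = True: the conjunct ~h is False.
    h = False: the conjunct h is False.
  c = False: the conjunct c is False.
Case m = False: the formula simplifies to ((h & ~n) & (~h -> (h <-> ~c))) & ((h -> (h & c)) & n).
  n = True: the conjunct ~n is False.
  n = False: the conjunct n is False.
Both cases fail — unsatisfiable.

Unsatisfiable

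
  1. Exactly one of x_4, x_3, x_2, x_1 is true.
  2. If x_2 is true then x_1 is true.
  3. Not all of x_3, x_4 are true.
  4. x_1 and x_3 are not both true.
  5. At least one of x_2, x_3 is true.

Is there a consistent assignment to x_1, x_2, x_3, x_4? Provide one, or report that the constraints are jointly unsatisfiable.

x_1=F, x_2=F, x_3=T, x_4=F

  (1) {x_4, x_3, x_2, x_1}: 1 true — exactly one ✓
  (2) x_2=F ⇒ x_1: vacuous ✓
  (3) {x_3, x_4}: 1/2 true — not all ✓
  (4) x_1=F, x_3=T — not both ✓
  (5) {x_2, x_3}: 1 true — at least one ✓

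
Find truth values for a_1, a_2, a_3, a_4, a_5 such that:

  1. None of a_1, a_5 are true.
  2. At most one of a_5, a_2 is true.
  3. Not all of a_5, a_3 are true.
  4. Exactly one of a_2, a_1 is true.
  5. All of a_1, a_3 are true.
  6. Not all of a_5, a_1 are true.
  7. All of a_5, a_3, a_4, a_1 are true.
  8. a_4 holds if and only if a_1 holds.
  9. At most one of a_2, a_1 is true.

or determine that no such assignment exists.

Unsatisfiable — no assignment works.

Case a_1 = True:
  Constraint (1) is violated (a_1=T) — contradiction.
Case a_1 = False:
  Constraint (5) is violated (a_1=F) — contradiction.
Both cases fail — unsatisfiable.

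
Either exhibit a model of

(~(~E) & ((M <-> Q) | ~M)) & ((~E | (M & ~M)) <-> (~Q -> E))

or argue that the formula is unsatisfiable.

UNSATISFIABLE

Case E = True: the formula simplifies to ((M <-> Q) | ~M) & (M & ~M).
  M = True: the conjunct ~M is False.
  M = False: the conjunct M is False.
Case E = False: the conjunct ~(~E) becomes ~(~False) = False.
Both cases fail — unsatisfiable.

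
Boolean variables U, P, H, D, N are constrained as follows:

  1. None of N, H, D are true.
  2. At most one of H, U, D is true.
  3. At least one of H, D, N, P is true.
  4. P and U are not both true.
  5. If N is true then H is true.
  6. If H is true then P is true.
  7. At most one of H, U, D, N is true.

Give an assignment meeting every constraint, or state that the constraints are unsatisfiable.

U = False; P = True; H = False; D = False; N = False

  (1) {N, H, D}: 0 true — none ✓
  (2) {H, U, D}: 0 true — at most one ✓
  (3) {H, D, N, P}: 1 true — at least one ✓
  (4) P=T, U=F — not both ✓
  (5) N=F ⇒ H: vacuous ✓
  (6) H=F ⇒ P: vacuous ✓
  (7) {H, U, D, N}: 0 true — at most one ✓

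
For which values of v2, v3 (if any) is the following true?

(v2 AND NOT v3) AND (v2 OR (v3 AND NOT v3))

v2=T, v3=F

  v2 AND NOT v3 = True
    NOT v3 = True
  v2 OR (v3 AND NOT v3) = True
    v3 AND NOT v3 = False
      NOT v3 = True
Both conjuncts True, so the formula holds.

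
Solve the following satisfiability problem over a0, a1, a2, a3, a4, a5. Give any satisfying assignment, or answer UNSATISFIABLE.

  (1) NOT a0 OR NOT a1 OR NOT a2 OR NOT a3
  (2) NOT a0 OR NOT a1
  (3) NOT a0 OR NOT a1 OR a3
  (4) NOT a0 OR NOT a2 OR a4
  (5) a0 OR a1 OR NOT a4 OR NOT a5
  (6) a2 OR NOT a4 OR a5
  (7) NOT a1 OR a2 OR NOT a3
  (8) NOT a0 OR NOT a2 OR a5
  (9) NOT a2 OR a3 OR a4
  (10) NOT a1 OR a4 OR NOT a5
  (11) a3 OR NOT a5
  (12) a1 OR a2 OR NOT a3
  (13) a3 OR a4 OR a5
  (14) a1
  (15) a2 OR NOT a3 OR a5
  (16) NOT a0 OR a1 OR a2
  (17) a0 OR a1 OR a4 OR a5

Unit clause (a1) forces a1 = True.
In (NOT a0 OR NOT a1) only NOT a0 is left, so a0 = False.
Try a2 = False:
  (NOT a1 OR a2 OR NOT a3) forces a3 = False.
  (a3 OR NOT a5) forces a5 = False.
  (a2 OR NOT a4 OR a5) forces a4 = False.
  clause (a3 OR a4 OR a5) is falsified — backtrack.
So a2 = True.
Set a3 = True.
Set a4 = True.
Set a5 = False.
All clauses satisfied.

a0 = False; a1 = True; a2 = True; a3 = True; a4 = True; a5 = False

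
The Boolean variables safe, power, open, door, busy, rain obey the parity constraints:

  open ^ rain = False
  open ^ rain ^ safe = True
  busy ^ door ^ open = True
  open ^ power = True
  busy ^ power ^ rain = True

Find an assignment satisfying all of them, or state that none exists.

safe=T, power=F, open=T, door=F, busy=F, rain=T

open ^ rain = T ^ T = False ✓
open ^ rain ^ safe = T ^ T ^ T = True ✓
busy ^ door ^ open = F ^ F ^ T = True ✓
open ^ power = T ^ F = True ✓
busy ^ power ^ rain = F ^ F ^ T = True ✓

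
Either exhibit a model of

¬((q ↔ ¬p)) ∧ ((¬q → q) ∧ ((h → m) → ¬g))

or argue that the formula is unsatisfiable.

g: False, m: False, h: False, q: True, p: True

  ¬((q ↔ ¬p)) = True
    q ↔ ¬p = False
      ¬p = False
  (¬q → q) ∧ ((h → m) → ¬g) = True
    ¬q → q = True
      ¬q = False
    (h → m) → ¬g = True
      h → m = True
      ¬g = True
Both conjuncts True, so the formula holds.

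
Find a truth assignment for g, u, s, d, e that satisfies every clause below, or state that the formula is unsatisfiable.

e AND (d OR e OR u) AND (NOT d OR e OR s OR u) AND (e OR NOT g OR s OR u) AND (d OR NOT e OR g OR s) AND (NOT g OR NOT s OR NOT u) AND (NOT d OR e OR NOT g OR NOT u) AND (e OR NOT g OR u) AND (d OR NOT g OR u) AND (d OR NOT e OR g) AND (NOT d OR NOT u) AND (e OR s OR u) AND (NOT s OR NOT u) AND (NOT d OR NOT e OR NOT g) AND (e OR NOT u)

Unit clause (e) forces e = True.
Set g = True.
  then (NOT d OR NOT e OR NOT g) forces d = False.
  then (d OR NOT g OR u) forces u = True.
  then (NOT s OR NOT u) forces s = False.
All clauses satisfied.

g = True, u = True, s = False, d = False, e = True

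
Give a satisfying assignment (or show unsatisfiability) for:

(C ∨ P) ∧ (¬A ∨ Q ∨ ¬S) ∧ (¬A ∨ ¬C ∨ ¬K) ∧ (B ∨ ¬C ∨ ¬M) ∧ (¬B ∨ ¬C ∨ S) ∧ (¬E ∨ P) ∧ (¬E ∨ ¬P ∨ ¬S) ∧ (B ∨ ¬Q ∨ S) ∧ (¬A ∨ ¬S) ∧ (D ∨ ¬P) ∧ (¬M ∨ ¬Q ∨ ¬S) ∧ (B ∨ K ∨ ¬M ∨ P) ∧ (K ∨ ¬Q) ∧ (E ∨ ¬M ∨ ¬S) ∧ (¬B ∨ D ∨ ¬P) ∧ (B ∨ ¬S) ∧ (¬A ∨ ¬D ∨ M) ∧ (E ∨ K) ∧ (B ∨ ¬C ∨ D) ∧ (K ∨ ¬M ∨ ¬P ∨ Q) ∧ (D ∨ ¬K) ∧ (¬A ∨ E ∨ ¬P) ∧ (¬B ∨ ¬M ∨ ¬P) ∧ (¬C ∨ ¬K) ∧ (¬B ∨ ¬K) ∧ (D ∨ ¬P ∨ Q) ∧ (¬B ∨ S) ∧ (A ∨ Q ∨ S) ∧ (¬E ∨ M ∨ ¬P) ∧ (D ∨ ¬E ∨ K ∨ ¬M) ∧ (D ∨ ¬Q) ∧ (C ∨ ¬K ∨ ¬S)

Set D = True.
Set E = True.
  then (¬E ∨ P) forces P = True.
  then (¬E ∨ ¬P ∨ ¬S) forces S = False.
  then (¬B ∨ S) forces B = False.
  then (¬E ∨ M ∨ ¬P) forces M = True.
  then (B ∨ ¬C ∨ ¬M) forces C = False.
  then (B ∨ ¬Q ∨ S) forces Q = False.
  then (K ∨ ¬M ∨ ¬P ∨ Q) forces K = True.
  then (A ∨ Q ∨ S) forces A = True.
All clauses satisfied.

D = True, E = True, K = True, C = False, M = True, Q = False, A = True, P = True, S = False, B = False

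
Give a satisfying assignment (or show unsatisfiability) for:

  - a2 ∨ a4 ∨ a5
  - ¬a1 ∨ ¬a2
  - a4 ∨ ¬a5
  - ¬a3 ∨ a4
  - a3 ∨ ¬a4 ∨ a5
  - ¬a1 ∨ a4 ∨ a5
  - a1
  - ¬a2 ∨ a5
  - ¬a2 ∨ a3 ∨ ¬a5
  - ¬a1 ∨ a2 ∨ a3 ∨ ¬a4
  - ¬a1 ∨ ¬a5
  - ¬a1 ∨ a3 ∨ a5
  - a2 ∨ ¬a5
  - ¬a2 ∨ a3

a1=T, a2=F, a3=T, a4=T, a5=F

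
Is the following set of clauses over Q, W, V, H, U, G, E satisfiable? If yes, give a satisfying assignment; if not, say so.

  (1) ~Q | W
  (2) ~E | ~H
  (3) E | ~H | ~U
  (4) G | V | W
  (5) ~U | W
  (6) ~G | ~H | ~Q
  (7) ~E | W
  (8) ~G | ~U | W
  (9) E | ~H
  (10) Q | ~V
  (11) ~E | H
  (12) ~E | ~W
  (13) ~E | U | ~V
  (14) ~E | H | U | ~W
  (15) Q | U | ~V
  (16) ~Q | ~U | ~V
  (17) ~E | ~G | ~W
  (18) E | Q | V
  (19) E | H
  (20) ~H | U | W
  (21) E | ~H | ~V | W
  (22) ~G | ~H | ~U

Case H = True:
  (~E | ~H) forces E = False.
  Clause (E | ~H) is falsified — contradiction.
Case H = False:
  (~E | H) forces E = False.
  Clause (E | H) is falsified — contradiction.
Both cases fail, so the formula is unsatisfiable.

Unsatisfiable — no assignment works.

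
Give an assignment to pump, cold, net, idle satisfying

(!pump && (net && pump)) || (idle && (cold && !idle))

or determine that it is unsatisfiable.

The formula is unsatisfiable.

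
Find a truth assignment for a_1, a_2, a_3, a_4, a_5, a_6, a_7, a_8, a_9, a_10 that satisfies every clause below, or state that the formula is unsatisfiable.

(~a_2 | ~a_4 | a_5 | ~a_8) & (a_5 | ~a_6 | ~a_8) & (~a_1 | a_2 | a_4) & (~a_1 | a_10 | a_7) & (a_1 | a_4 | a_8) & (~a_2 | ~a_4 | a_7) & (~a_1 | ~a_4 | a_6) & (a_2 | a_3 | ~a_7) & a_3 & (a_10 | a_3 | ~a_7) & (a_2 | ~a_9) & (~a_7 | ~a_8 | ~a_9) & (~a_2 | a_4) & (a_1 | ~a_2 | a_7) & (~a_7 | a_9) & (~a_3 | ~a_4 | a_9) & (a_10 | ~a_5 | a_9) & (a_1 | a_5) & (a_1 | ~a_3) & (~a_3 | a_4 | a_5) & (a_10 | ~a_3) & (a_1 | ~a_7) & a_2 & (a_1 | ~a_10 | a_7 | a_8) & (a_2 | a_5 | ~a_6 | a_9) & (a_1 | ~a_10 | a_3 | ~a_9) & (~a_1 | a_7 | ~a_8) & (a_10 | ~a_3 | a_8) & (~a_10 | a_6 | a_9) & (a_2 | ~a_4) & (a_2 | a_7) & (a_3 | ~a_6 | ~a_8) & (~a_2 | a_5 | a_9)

a_1: True, a_2: True, a_3: True, a_4: True, a_5: False, a_6: True, a_7: True, a_8: False, a_9: True, a_10: True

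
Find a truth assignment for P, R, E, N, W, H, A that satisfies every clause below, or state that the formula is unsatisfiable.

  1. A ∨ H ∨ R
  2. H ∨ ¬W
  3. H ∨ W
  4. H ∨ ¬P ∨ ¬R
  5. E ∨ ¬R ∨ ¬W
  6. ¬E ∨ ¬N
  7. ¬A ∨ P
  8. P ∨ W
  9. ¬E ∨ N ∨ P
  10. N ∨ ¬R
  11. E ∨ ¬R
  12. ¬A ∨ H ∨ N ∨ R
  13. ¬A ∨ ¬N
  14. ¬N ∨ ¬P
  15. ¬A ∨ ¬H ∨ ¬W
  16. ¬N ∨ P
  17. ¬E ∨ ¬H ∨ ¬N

Set P = True.
  then (¬N ∨ ¬P) forces N = False.
  then (N ∨ ¬R) forces R = False.
Set E = False.
Set W = False.
  then (H ∨ W) forces H = True.
Set A = False.
All clauses satisfied.

P=T; R=F; E=F; N=F; W=F; H=T; A=F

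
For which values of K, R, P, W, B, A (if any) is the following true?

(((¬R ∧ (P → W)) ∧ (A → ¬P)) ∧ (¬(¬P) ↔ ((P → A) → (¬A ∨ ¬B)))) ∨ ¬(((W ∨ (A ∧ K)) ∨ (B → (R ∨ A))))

K = False; R = False; P = False; W = True; B = True; A = True

  (((¬R ∧ (P → W)) ∧ (A → ¬P)) ∧ (¬(¬P) ↔ ((P → A) → (¬A ∨ ¬B)))) ∨ ¬(((W ∨ (A ∧ K)) ∨ (B → (R ∨ A)))) = True
    ((¬R ∧ (P → W)) ∧ (A → ¬P)) ∧ (¬(¬P) ↔ ((P → A) → (¬A ∨ ¬B))) = True
      (¬R ∧ (P → W)) ∧ (A → ¬P) = True
        ¬R ∧ (P → W) = True
          ¬R = True
          P → W = True
        A → ¬P = True
          ¬P = True
      ¬(¬P) ↔ ((P → A) → (¬A ∨ ¬B)) = True
        ¬(¬P) = False
          ¬P = True
        (P → A) → (¬A ∨ ¬B) = False
          P → A = True
          ¬A ∨ ¬B = False
            ¬A = False
            ¬B = False
    ¬(((W ∨ (A ∧ K)) ∨ (B → (R ∨ A)))) = False
      (W ∨ (A ∧ K)) ∨ (B → (R ∨ A)) = True
        W ∨ (A ∧ K) = True
          A ∧ K = False
        B → (R ∨ A) = True
          R ∨ A = True
The formula evaluates to True.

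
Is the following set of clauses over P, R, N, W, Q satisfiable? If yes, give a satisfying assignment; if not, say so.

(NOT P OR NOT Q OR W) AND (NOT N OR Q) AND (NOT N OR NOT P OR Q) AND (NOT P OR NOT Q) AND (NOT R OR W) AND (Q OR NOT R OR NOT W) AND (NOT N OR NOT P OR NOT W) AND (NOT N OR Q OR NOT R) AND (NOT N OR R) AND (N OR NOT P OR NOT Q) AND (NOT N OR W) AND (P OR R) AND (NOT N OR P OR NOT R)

P: False, R: True, N: False, W: True, Q: True

Set P = False.
  then (P OR R) forces R = True.
  then (NOT N OR P OR NOT R) forces N = False.
  then (NOT R OR W) forces W = True.
  then (Q OR NOT R OR NOT W) forces Q = True.
All clauses satisfied.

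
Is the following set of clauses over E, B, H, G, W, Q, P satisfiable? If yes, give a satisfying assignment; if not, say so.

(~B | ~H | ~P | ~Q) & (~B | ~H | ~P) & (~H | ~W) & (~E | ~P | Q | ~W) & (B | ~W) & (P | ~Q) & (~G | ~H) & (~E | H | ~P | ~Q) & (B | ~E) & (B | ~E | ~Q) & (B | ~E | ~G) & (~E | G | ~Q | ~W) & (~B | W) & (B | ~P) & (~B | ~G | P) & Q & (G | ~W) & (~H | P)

E=F; B=T; H=F; G=T; W=T; Q=T; P=T

Unit clause (Q) forces Q = True.
In (P | ~Q) only P is left, so P = True.
In (B | ~P) only B is left, so B = True.
In (~B | ~H | ~P | ~Q) only ~H is left, so H = False.
In (~E | H | ~P | ~Q) only ~E is left, so E = False.
In (~B | W) only W is left, so W = True.
In (G | ~W) only G is left, so G = True.
All clauses satisfied.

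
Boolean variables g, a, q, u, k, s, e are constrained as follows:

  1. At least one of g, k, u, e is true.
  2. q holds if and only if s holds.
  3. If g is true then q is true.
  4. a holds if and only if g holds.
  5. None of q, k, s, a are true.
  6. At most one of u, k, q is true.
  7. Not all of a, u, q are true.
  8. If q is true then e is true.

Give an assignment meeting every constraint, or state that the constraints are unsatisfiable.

g = False; a = False; q = False; u = True; k = False; s = False; e = True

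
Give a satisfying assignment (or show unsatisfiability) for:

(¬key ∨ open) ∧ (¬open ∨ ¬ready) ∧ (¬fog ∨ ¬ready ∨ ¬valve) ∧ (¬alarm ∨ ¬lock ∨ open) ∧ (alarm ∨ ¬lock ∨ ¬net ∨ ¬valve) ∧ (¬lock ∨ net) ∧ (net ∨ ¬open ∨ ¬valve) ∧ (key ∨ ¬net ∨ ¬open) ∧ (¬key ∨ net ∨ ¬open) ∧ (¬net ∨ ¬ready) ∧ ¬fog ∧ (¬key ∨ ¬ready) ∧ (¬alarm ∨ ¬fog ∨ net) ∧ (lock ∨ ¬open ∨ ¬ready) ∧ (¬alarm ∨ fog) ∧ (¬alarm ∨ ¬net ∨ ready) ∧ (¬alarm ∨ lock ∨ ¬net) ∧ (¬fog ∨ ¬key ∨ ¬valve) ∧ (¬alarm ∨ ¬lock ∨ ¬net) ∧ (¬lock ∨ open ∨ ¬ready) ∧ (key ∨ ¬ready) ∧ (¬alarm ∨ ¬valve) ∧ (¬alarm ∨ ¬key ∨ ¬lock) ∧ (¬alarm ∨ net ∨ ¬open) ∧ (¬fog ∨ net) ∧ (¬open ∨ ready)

Unit clause (¬fog) forces fog = False.
In (¬alarm ∨ fog) only ¬alarm is left, so alarm = False.
Set net = False.
  then (¬lock ∨ net) forces lock = False.
Try ready = True:
  (¬open ∨ ¬ready) forces open = False.
  (¬key ∨ open) forces key = False.
  clause (key ∨ ¬ready) is falsified — backtrack.
So ready = False.
  then (¬open ∨ ready) forces open = False.
  then (¬key ∨ open) forces key = False.
Set valve = True.
All clauses satisfied.

net = False, lock = False, ready = False, alarm = False, fog = False, key = False, open = False, valve = True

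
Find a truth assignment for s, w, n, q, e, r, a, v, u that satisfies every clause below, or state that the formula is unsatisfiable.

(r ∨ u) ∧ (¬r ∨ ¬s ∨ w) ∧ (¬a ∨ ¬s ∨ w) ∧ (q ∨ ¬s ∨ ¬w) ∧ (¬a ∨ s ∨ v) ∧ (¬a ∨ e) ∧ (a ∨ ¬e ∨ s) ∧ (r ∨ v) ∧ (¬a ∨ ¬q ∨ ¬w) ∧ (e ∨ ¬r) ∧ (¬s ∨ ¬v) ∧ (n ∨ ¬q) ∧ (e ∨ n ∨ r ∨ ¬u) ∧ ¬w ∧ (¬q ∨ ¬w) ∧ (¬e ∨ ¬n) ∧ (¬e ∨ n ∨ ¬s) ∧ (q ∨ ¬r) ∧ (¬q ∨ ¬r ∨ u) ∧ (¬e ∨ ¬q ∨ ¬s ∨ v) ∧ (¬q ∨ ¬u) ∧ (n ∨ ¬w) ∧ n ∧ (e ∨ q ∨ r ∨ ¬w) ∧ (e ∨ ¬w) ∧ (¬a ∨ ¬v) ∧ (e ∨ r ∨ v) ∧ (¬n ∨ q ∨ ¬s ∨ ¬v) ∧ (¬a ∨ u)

Unit clause (¬w) forces w = False.
Unit clause (n) forces n = True.
In (¬e ∨ ¬n) only ¬e is left, so e = False.
In (¬a ∨ e) only ¬a is left, so a = False.
In (e ∨ ¬r) only ¬r is left, so r = False.
In (e ∨ r ∨ v) only v is left, so v = True.
In (r ∨ u) only u is left, so u = True.
In (¬s ∨ ¬v) only ¬s is left, so s = False.
In (¬q ∨ ¬u) only ¬q is left, so q = False.
All clauses satisfied.

s = False; w = False; n = True; q = False; e = False; r = False; a = False; v = True; u = True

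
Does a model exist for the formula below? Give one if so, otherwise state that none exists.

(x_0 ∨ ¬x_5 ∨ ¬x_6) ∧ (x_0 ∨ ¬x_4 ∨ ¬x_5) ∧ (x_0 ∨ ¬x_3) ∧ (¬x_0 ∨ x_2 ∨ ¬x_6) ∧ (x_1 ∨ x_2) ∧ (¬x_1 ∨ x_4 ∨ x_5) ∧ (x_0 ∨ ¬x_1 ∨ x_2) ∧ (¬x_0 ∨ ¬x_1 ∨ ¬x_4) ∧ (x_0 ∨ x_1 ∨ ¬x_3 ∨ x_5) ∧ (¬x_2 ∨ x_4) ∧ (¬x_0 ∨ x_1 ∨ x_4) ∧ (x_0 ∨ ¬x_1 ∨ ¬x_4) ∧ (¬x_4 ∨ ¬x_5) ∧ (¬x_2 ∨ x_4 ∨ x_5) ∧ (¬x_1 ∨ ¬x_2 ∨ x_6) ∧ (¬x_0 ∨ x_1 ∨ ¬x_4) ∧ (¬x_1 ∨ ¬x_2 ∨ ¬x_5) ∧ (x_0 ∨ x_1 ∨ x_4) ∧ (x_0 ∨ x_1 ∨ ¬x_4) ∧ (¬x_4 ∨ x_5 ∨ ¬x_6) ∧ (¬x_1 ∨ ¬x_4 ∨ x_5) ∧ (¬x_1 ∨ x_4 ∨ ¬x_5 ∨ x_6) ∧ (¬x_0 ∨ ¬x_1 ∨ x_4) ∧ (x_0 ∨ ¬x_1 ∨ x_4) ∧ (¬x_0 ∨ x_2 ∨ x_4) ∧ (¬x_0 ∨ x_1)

No satisfying assignment exists.

Case x_2 = True:
  (¬x_2 ∨ x_4) forces x_4 = True.
  (¬x_4 ∨ ¬x_5) forces x_5 = False.
  (¬x_4 ∨ x_5 ∨ ¬x_6) forces x_6 = False.
  (¬x_1 ∨ ¬x_2 ∨ x_6) forces x_1 = False.
  (¬x_0 ∨ x_1 ∨ ¬x_4) forces x_0 = False.
  Clause (x_0 ∨ x_1 ∨ ¬x_4) is falsified — contradiction.
Case x_2 = False:
  (x_1 ∨ x_2) forces x_1 = True.
  (x_0 ∨ ¬x_1 ∨ x_2) forces x_0 = True.
  (¬x_0 ∨ x_2 ∨ ¬x_6) forces x_6 = False.
  (¬x_0 ∨ ¬x_1 ∨ ¬x_4) forces x_4 = False.
  Clause (¬x_0 ∨ ¬x_1 ∨ x_4) is falsified — contradiction.
Both cases fail, so the formula is unsatisfiable.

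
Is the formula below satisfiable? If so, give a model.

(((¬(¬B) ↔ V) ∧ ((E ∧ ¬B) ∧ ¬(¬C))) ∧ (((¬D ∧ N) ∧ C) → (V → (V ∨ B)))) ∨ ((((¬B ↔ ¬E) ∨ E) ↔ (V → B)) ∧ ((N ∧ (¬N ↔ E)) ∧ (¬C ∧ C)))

C = True, B = False, V = False, D = True, E = True, N = True

  (((¬(¬B) ↔ V) ∧ ((E ∧ ¬B) ∧ ¬(¬C))) ∧ (((¬D ∧ N) ∧ C) → (V → (V ∨ B)))) ∨ ((((¬B ↔ ¬E) ∨ E) ↔ (V → B)) ∧ ((N ∧ (¬N ↔ E)) ∧ (¬C ∧ C))) = True
    ((¬(¬B) ↔ V) ∧ ((E ∧ ¬B) ∧ ¬(¬C))) ∧ (((¬D ∧ N) ∧ C) → (V → (V ∨ B))) = True
      (¬(¬B) ↔ V) ∧ ((E ∧ ¬B) ∧ ¬(¬C)) = True
        ¬(¬B) ↔ V = True
          ¬(¬B) = False
            ¬B = True
        (E ∧ ¬B) ∧ ¬(¬C) = True
          E ∧ ¬B = True
            ¬B = True
          ¬(¬C) = True
            ¬C = False
      ((¬D ∧ N) ∧ C) → (V → (V ∨ B)) = True
        (¬D ∧ N) ∧ C = False
          ¬D ∧ N = False
            ¬D = False
        V → (V ∨ B) = True
          V ∨ B = False
    (((¬B ↔ ¬E) ∨ E) ↔ (V → B)) ∧ ((N ∧ (¬N ↔ E)) ∧ (¬C ∧ C)) = False
      ((¬B ↔ ¬E) ∨ E) ↔ (V → B) = True
        (¬B ↔ ¬E) ∨ E = True
          ¬B ↔ ¬E = False
            ¬B = True
            ¬E = False
        V → B = True
      (N ∧ (¬N ↔ E)) ∧ (¬C ∧ C) = False
        N ∧ (¬N ↔ E) = False
          ¬N ↔ E = False
            ¬N = False
        ¬C ∧ C = False
          ¬C = False
The formula evaluates to True.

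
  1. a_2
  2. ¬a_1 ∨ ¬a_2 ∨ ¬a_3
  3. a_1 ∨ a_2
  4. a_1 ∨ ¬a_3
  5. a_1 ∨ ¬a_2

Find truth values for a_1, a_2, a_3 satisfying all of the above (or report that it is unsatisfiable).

Unit clause (a_2) forces a_2 = True.
In (a_1 ∨ ¬a_2) only a_1 is left, so a_1 = True.
In (¬a_1 ∨ ¬a_2 ∨ ¬a_3) only ¬a_3 is left, so a_3 = False.
Check each clause:
  (a_2): a_2 holds.
  (¬a_1 ∨ ¬a_2 ∨ ¬a_3): ¬a_3 holds.
  (a_1 ∨ a_2): a_1 holds.
  (a_1 ∨ ¬a_3): a_1 holds.
  (a_1 ∨ ¬a_2): a_1 holds.
All clauses satisfied.

a_1: True; a_2: True; a_3: False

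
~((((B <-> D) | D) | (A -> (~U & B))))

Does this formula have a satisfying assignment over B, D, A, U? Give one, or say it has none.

B = True; D = False; A = True; U = True

  ~((((B <-> D) | D) | (A -> (~U & B)))) = True
    ((B <-> D) | D) | (A -> (~U & B)) = False
      (B <-> D) | D = False
        B <-> D = False
      A -> (~U & B) = False
        ~U & B = False
          ~U = False
The formula evaluates to True.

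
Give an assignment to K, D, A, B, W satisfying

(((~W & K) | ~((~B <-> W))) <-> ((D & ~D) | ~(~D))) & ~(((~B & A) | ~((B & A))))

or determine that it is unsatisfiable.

K = False, D = True, A = True, B = True, W = True

  ((~W & K) | ~((~B <-> W))) <-> ((D & ~D) | ~(~D)) = True
    (~W & K) | ~((~B <-> W)) = True
      ~W & K = False
        ~W = False
      ~((~B <-> W)) = True
        ~B <-> W = False
          ~B = False
    (D & ~D) | ~(~D) = True
      D & ~D = False
        ~D = False
      ~(~D) = True
        ~D = False
  ~(((~B & A) | ~((B & A)))) = True
    (~B & A) | ~((B & A)) = False
      ~B & A = False
        ~B = False
      ~((B & A)) = False
        B & A = True
Both conjuncts True, so the formula holds.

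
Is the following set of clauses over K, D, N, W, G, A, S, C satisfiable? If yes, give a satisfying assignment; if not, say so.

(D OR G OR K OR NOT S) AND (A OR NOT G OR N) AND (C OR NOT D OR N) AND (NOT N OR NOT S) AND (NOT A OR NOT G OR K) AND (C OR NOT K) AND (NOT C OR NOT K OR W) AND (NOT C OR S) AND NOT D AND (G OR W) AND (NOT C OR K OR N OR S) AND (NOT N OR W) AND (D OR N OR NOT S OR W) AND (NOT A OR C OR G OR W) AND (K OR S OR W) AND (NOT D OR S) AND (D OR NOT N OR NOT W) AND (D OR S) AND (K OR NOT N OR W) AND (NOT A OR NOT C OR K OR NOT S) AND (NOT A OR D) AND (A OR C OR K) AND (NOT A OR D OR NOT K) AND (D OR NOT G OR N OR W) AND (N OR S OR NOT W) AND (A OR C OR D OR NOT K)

K = True; D = False; N = False; W = True; G = False; A = False; S = True; C = True

Unit clause (NOT D) forces D = False.
In (D OR S) only S is left, so S = True.
In (NOT A OR D) only NOT A is left, so A = False.
In (NOT N OR NOT S) only NOT N is left, so N = False.
In (D OR N OR NOT S OR W) only W is left, so W = True.
In (A OR NOT G OR N) only NOT G is left, so G = False.
In (D OR G OR K OR NOT S) only K is left, so K = True.
In (C OR NOT K) only C is left, so C = True.
All clauses satisfied.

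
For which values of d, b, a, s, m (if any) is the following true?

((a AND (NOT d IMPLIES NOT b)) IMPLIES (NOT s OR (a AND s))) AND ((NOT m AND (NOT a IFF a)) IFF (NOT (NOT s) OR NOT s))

The conjunct (NOT m AND (NOT a IFF a)) IFF (NOT (NOT s) OR NOT s) is unsatisfiable on its own:
  a=F, s=F, m=F: evaluates to False.
  a=F, s=F, m=T: evaluates to False.
  a=F, s=T, m=F: evaluates to False.
  a=F, s=T, m=T: evaluates to False.
  a=T, s=F, m=F: evaluates to False.
  a=T, s=F, m=T: evaluates to False.
  a=T, s=T, m=F: evaluates to False.
  a=T, s=T, m=T: evaluates to False.
So the whole conjunction is unsatisfiable.

The formula is unsatisfiable.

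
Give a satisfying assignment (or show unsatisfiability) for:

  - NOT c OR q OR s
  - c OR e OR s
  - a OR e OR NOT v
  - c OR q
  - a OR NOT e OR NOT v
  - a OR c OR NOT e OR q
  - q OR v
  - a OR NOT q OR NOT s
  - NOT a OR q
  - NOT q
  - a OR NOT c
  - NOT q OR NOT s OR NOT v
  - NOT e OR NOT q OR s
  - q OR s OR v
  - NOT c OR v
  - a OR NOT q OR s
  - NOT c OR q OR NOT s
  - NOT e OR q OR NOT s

Case q = True:
  Clause (NOT q) is falsified — contradiction.
Case q = False:
  (c OR q) forces c = True.
  (NOT c OR q OR s) forces s = True.
  Clause (NOT c OR q OR NOT s) is falsified — contradiction.
Both cases fail, so the formula is unsatisfiable.

UNSATISFIABLE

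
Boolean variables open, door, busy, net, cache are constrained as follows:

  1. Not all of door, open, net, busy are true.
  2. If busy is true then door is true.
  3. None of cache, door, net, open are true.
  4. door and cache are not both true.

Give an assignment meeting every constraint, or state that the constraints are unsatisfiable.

open = False, door = False, busy = False, net = False, cache = False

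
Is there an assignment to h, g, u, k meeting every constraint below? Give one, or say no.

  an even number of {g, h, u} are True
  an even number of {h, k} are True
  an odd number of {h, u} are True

h = True; g = True; u = False; k = True

{g, h, u}: 2 true → even ✓
{h, k}: 2 true → even ✓
{h, u}: 1 true → odd ✓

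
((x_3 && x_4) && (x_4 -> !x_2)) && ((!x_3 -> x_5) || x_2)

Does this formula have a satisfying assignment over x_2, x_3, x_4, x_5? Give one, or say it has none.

x_2: False; x_3: True; x_4: True; x_5: False

  (x_3 && x_4) && (x_4 -> !x_2) = True
    x_3 && x_4 = True
    x_4 -> !x_2 = True
      !x_2 = True
  (!x_3 -> x_5) || x_2 = True
    !x_3 -> x_5 = True
      !x_3 = False
Both conjuncts True, so the formula holds.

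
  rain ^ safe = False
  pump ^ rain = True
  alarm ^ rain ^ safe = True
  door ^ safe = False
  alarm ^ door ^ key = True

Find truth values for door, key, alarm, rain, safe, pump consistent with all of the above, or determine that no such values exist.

door = True, key = True, alarm = True, rain = True, safe = True, pump = False

rain ^ safe = T ^ T = False ✓
pump ^ rain = F ^ T = True ✓
alarm ^ rain ^ safe = T ^ T ^ T = True ✓
door ^ safe = T ^ T = False ✓
alarm ^ door ^ key = T ^ T ^ T = True ✓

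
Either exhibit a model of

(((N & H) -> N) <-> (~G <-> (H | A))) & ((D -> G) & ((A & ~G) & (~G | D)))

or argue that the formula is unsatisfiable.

H = True, N = True, D = False, G = False, A = True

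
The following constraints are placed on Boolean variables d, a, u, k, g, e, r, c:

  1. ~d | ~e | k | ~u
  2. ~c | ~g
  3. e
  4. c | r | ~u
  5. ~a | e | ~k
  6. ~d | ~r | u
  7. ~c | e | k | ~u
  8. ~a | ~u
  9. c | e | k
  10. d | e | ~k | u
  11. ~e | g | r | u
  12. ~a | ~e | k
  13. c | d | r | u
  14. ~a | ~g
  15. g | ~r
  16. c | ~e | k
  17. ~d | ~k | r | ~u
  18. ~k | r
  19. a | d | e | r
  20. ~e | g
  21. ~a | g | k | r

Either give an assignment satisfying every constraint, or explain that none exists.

d = False, a = False, u = True, k = True, g = True, e = True, r = True, c = False

Unit clause (e) forces e = True.
In (~e | g) only g is left, so g = True.
In (~c | ~g) only ~c is left, so c = False.
In (~a | ~g) only ~a is left, so a = False.
In (c | ~e | k) only k is left, so k = True.
In (~k | r) only r is left, so r = True.
Set d = False.
Set u = True.
All clauses satisfied.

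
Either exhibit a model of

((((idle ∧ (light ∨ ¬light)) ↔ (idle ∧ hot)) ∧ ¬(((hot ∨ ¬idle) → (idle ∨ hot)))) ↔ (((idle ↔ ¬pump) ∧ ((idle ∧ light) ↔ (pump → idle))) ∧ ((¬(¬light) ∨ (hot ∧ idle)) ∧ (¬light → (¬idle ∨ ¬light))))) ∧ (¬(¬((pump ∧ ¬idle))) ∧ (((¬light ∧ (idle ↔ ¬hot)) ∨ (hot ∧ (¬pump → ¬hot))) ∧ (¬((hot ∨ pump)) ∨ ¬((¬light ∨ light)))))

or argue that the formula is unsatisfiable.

Case idle = True: the conjunct ¬(¬((pump ∧ ¬idle))) becomes ¬(¬False) = False.
Case idle = False: the formula simplifies to (¬hot ↔ ((pump ∧ pump) ∧ ¬(¬light))) ∧ (¬(¬pump) ∧ (((¬light ∧ hot) ∨ (hot ∧ (¬pump → ¬hot))) ∧ (¬((hot ∨ pump)) ∨ ¬((¬light ∨ light))))).
  pump = True: simplifies to (¬hot ↔ ¬(¬light)) ∧ (((¬light ∧ hot) ∨ hot) ∧ ¬((¬light ∨ light))).
    light = True: the conjunct ¬((¬light ∨ light)) becomes ¬((False ∨ True)) = False.
    light = False: the conjunct ¬((¬light ∨ light)) becomes ¬((True ∨ False)) = False.
  pump = False: the conjunct ¬(¬pump) becomes ¬(¬False) = False.
Both cases fail — unsatisfiable.

Unsatisfiable — no assignment works.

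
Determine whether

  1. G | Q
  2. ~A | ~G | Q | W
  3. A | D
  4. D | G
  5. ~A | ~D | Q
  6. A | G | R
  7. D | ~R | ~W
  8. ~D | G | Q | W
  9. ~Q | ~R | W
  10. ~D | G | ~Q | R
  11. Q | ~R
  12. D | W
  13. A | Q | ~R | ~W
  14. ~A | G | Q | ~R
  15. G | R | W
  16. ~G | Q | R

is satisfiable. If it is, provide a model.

Set A = True.
Set D = True.
  then (~A | ~D | Q) forces Q = True.
Set W = False.
  then (~Q | ~R | W) forces R = False.
  then (~D | G | ~Q | R) forces G = True.
All clauses satisfied.

A = True; D = True; W = False; R = False; Q = True; G = True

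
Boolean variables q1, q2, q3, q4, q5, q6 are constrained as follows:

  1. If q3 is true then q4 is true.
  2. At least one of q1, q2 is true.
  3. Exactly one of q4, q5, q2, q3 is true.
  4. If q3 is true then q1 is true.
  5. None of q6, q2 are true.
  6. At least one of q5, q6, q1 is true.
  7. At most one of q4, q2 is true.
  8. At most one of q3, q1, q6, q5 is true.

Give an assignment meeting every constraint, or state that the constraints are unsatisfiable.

q1 = True, q2 = False, q3 = False, q4 = True, q5 = False, q6 = False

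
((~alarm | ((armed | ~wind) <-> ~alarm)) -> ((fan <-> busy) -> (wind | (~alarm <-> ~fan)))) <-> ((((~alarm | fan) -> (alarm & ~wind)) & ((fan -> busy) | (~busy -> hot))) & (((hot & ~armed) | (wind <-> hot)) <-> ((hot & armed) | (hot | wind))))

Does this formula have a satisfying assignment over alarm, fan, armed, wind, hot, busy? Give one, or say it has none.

alarm = True, fan = False, armed = False, wind = False, hot = True, busy = True

  ((~alarm | ((armed | ~wind) <-> ~alarm)) -> ((fan <-> busy) -> (wind | (~alarm <-> ~fan)))) <-> ((((~alarm | fan) -> (alarm & ~wind)) & ((fan -> busy) | (~busy -> hot))) & (((hot & ~armed) | (wind <-> hot)) <-> ((hot & armed) | (hot | wind)))) = True
    (~alarm | ((armed | ~wind) <-> ~alarm)) -> ((fan <-> busy) -> (wind | (~alarm <-> ~fan))) = True
      ~alarm | ((armed | ~wind) <-> ~alarm) = False
        ~alarm = False
        (armed | ~wind) <-> ~alarm = False
          armed | ~wind = True
            ~wind = True
          ~alarm = False
      (fan <-> busy) -> (wind | (~alarm <-> ~fan)) = True
        fan <-> busy = False
        wind | (~alarm <-> ~fan) = False
          ~alarm <-> ~fan = False
            ~alarm = False
            ~fan = True
    (((~alarm | fan) -> (alarm & ~wind)) & ((fan -> busy) | (~busy -> hot))) & (((hot & ~armed) | (wind <-> hot)) <-> ((hot & armed) | (hot | wind))) = True
      ((~alarm | fan) -> (alarm & ~wind)) & ((fan -> busy) | (~busy -> hot)) = True
        (~alarm | fan) -> (alarm & ~wind) = True
          ~alarm | fan = False
            ~alarm = False
          alarm & ~wind = True
            ~wind = True
        (fan -> busy) | (~busy -> hot) = True
          fan -> busy = True
          ~busy -> hot = True
            ~busy = False
      ((hot & ~armed) | (wind <-> hot)) <-> ((hot & armed) | (hot | wind)) = True
        (hot & ~armed) | (wind <-> hot) = True
          hot & ~armed = True
            ~armed = True
          wind <-> hot = False
        (hot & armed) | (hot | wind) = True
          hot & armed = False
          hot | wind = True
The formula evaluates to True.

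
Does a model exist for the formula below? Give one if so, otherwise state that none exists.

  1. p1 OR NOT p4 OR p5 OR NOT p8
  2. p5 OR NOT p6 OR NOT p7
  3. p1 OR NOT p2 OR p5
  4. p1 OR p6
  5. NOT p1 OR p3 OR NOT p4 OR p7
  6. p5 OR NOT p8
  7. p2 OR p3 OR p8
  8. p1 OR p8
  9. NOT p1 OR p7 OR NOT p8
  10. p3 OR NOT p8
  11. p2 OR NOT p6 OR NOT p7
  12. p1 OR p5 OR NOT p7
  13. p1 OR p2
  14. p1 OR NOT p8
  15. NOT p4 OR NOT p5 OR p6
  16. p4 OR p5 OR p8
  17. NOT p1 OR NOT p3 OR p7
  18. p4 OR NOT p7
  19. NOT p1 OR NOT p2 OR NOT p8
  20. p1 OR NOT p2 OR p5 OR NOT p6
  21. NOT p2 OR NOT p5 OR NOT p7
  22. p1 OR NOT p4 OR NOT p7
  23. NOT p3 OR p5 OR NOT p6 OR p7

Try p1 = False:
  (p1 OR p6) forces p6 = True.
  (p1 OR p8) forces p8 = True.
  clause (p1 OR NOT p8) is falsified — backtrack.
So p1 = True.
Set p2 = False.
Set p3 = True.
  then (NOT p1 OR NOT p3 OR p7) forces p7 = True.
  then (p4 OR NOT p7) forces p4 = True.
  then (p2 OR NOT p6 OR NOT p7) forces p6 = False.
  then (NOT p4 OR NOT p5 OR p6) forces p5 = False.
  then (p5 OR NOT p8) forces p8 = False.
All clauses satisfied.

p1 = True, p2 = False, p3 = True, p4 = True, p5 = False, p6 = False, p7 = True, p8 = False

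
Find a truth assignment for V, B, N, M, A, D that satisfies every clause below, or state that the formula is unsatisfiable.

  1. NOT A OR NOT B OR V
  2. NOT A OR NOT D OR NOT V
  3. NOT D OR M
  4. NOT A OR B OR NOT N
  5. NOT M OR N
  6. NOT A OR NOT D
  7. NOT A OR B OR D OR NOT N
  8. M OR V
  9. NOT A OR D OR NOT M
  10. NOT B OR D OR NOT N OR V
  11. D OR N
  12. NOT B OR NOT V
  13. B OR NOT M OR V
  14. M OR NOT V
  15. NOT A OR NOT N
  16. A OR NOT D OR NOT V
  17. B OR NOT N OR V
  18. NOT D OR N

V = True, B = False, N = True, M = True, A = False, D = False

Set V = True.
  then (NOT B OR NOT V) forces B = False.
  then (M OR NOT V) forces M = True.
  then (NOT M OR N) forces N = True.
  then (NOT A OR NOT N) forces A = False.
  then (A OR NOT D OR NOT V) forces D = False.
All clauses satisfied.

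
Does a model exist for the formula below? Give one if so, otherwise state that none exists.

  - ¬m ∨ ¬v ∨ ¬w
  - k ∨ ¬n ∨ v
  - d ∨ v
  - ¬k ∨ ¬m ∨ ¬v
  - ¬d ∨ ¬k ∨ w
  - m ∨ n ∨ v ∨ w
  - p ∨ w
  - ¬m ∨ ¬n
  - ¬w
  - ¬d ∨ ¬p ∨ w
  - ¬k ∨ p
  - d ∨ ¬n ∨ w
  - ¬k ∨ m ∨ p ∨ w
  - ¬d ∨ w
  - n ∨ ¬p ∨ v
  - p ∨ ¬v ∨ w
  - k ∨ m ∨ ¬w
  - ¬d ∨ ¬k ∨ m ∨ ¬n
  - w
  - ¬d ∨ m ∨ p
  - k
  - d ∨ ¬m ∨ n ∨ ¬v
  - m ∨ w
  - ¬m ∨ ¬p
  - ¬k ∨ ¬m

Case w = True:
  Clause (¬w) is falsified — contradiction.
Case w = False:
  Clause (w) is falsified — contradiction.
Both cases fail, so the formula is unsatisfiable.

Unsatisfiable — no assignment works.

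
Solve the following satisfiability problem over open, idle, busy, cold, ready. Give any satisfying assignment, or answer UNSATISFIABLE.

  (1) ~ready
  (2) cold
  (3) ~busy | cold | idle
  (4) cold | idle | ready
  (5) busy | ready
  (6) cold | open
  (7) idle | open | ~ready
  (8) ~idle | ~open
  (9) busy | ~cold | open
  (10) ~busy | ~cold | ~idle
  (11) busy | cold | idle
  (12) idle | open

Unit clause (~ready) forces ready = False.
Unit clause (cold) forces cold = True.
In (busy | ready) only busy is left, so busy = True.
In (~busy | ~cold | ~idle) only ~idle is left, so idle = False.
In (idle | open) only open is left, so open = True.
All clauses satisfied.

open = True; idle = False; busy = True; cold = True; ready = False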